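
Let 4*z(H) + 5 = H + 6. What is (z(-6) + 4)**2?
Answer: 121/16 ≈ 7.5625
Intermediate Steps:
z(H) = 1/4 + H/4 (z(H) = -5/4 + (H + 6)/4 = -5/4 + (6 + H)/4 = -5/4 + (3/2 + H/4) = 1/4 + H/4)
(z(-6) + 4)**2 = ((1/4 + (1/4)*(-6)) + 4)**2 = ((1/4 - 3/2) + 4)**2 = (-5/4 + 4)**2 = (11/4)**2 = 121/16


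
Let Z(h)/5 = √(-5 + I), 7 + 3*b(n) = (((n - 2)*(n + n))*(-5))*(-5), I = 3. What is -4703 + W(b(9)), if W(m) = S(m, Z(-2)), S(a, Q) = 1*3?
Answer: -4700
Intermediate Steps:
b(n) = -7/3 + 50*n*(-2 + n)/3 (b(n) = -7/3 + ((((n - 2)*(n + n))*(-5))*(-5))/3 = -7/3 + ((((-2 + n)*(2*n))*(-5))*(-5))/3 = -7/3 + (((2*n*(-2 + n))*(-5))*(-5))/3 = -7/3 + (-10*n*(-2 + n)*(-5))/3 = -7/3 + (50*n*(-2 + n))/3 = -7/3 + 50*n*(-2 + n)/3)
Z(h) = 5*I*√2 (Z(h) = 5*√(-5 + 3) = 5*√(-2) = 5*(I*√2) = 5*I*√2)
S(a, Q) = 3
W(m) = 3
-4703 + W(b(9)) = -4703 + 3 = -4700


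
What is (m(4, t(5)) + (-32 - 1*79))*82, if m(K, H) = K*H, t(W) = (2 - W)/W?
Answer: -46494/5 ≈ -9298.8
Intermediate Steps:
t(W) = (2 - W)/W
m(K, H) = H*K
(m(4, t(5)) + (-32 - 1*79))*82 = (((2 - 1*5)/5)*4 + (-32 - 1*79))*82 = (((2 - 5)/5)*4 + (-32 - 79))*82 = (((1/5)*(-3))*4 - 111)*82 = (-3/5*4 - 111)*82 = (-12/5 - 111)*82 = -567/5*82 = -46494/5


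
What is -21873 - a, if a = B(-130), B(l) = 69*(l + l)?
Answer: -3933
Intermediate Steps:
B(l) = 138*l (B(l) = 69*(2*l) = 138*l)
a = -17940 (a = 138*(-130) = -17940)
-21873 - a = -21873 - 1*(-17940) = -21873 + 17940 = -3933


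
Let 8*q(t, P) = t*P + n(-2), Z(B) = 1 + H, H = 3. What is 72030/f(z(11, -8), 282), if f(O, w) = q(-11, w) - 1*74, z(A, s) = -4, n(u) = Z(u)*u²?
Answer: -96040/613 ≈ -156.67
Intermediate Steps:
Z(B) = 4 (Z(B) = 1 + 3 = 4)
n(u) = 4*u²
q(t, P) = 2 + P*t/8 (q(t, P) = (t*P + 4*(-2)²)/8 = (P*t + 4*4)/8 = (P*t + 16)/8 = (16 + P*t)/8 = 2 + P*t/8)
f(O, w) = -72 - 11*w/8 (f(O, w) = (2 + (⅛)*w*(-11)) - 1*74 = (2 - 11*w/8) - 74 = -72 - 11*w/8)
72030/f(z(11, -8), 282) = 72030/(-72 - 11/8*282) = 72030/(-72 - 1551/4) = 72030/(-1839/4) = 72030*(-4/1839) = -96040/613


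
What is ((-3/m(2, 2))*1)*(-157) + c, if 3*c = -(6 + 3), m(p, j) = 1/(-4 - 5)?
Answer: -4242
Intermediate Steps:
m(p, j) = -⅑ (m(p, j) = 1/(-9) = -⅑)
c = -3 (c = (-(6 + 3))/3 = (-1*9)/3 = (⅓)*(-9) = -3)
((-3/m(2, 2))*1)*(-157) + c = ((-3/(-⅑))*1)*(-157) - 3 = (-9*(-3)*1)*(-157) - 3 = (27*1)*(-157) - 3 = 27*(-157) - 3 = -4239 - 3 = -4242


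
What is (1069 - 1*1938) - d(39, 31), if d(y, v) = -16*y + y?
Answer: -284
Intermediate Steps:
d(y, v) = -15*y
(1069 - 1*1938) - d(39, 31) = (1069 - 1*1938) - (-15)*39 = (1069 - 1938) - 1*(-585) = -869 + 585 = -284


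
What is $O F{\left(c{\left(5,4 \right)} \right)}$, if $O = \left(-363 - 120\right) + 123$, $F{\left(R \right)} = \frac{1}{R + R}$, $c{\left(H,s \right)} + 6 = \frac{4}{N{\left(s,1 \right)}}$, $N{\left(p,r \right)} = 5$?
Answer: $\frac{450}{13} \approx 34.615$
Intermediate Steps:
$c{\left(H,s \right)} = - \frac{26}{5}$ ($c{\left(H,s \right)} = -6 + \frac{4}{5} = - \frac{26}{5}$)
$F{\left(R \right)} = \frac{1}{2 R}$
$O = -360$ ($O = -483 + 123 = -360$)
$O F{\left(c{\left(5,4 \right)} \right)} = - 360 \frac{1}{2 \left(- \frac{26}{5}\right)} = - 360 \cdot \frac{1}{2} \left(- \frac{5}{26}\right) = \left(-360\right) \left(- \frac{5}{52}\right) = \frac{450}{13}$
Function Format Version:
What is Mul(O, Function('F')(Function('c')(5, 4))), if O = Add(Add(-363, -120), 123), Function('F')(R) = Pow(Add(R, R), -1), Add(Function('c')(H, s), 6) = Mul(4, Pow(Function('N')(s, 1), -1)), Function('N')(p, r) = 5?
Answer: Rational(450, 13) ≈ 34.615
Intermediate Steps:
Function('c')(H, s) = Rational(-26, 5) (Function('c')(H, s) = Add(-6, Mul(4, Pow(5, -1))) = Add(-6, Mul(4, Rational(1, 5))) = Add(-6, Rational(4, 5)) = Rational(-26, 5))
Function('F')(R) = Mul(Rational(1, 2), Pow(R, -1)) (Function('F')(R) = Pow(Mul(2, R), -1) = Mul(Rational(1, 2), Pow(R, -1)))
O = -360 (O = Add(-483, 123) = -360)
Mul(O, Function('F')(Function('c')(5, 4))) = Mul(-360, Mul(Rational(1, 2), Pow(Rational(-26, 5), -1))) = Mul(-360, Mul(Rational(1, 2), Rational(-5, 26))) = Mul(-360, Rational(-5, 52)) = Rational(450, 13)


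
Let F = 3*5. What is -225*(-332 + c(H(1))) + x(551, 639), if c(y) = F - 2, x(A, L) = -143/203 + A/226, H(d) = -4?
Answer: 3292972985/45878 ≈ 71777.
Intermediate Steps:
F = 15
x(A, L) = -143/203 + A/226 (x(A, L) = -143*1/203 + A*(1/226) = -143/203 + A/226)
c(y) = 13 (c(y) = 15 - 2 = 13)
-225*(-332 + c(H(1))) + x(551, 639) = -225*(-332 + 13) + (-143/203 + (1/226)*551) = -225*(-319) + (-143/203 + 551/226) = 71775 + 79535/45878 = 3292972985/45878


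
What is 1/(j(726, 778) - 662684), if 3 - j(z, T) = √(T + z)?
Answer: -662681/439146106257 + 4*√94/439146106257 ≈ -1.5089e-6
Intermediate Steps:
j(z, T) = 3 - √(T + z)
1/(j(726, 778) - 662684) = 1/((3 - √(778 + 726)) - 662684) = 1/((3 - √1504) - 662684) = 1/((3 - 4*√94) - 662684) = 1/(-662681 - 4*√94)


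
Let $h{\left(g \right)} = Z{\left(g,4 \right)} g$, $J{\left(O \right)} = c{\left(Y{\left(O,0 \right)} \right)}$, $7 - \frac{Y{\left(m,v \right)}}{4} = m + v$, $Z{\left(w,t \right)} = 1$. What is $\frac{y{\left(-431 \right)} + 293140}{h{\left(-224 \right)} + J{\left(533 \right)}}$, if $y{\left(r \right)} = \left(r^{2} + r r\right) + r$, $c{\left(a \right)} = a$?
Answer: $- \frac{664231}{2328} \approx -285.32$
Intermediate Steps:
$Y{\left(m,v \right)} = 28 - 4 m - 4 v$ ($Y{\left(m,v \right)} = 28 - 4 \left(m + v\right) = 28 - \left(4 m + 4 v\right) = 28 - 4 m - 4 v$)
$J{\left(O \right)} = 28 - 4 O$ ($J{\left(O \right)} = 28 - 4 O - 0 = 28 - 4 O + 0 = 28 - 4 O$)
$y{\left(r \right)} = r + 2 r^{2}$ ($y{\left(r \right)} = \left(r^{2} + r^{2}\right) + r = 2 r^{2} + r = r + 2 r^{2}$)
$h{\left(g \right)} = g$ ($h{\left(g \right)} = 1 g = g$)
$\frac{y{\left(-431 \right)} + 293140}{h{\left(-224 \right)} + J{\left(533 \right)}} = \frac{- 431 \left(1 + 2 \left(-431\right)\right) + 293140}{-224 + \left(28 - 2132\right)} = \frac{- 431 \left(1 - 862\right) + 293140}{-224 + \left(28 - 2132\right)} = \frac{\left(-431\right) \left(-861\right) + 293140}{-224 - 2104} = \frac{371091 + 293140}{-2328} = 664231 \left(- \frac{1}{2328}\right) = - \frac{664231}{2328}$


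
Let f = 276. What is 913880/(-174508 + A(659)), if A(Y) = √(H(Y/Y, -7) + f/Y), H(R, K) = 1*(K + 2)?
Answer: -1910852827552/364882813149 - 16616*I*√1989521/364882813149 ≈ -5.2369 - 6.4231e-5*I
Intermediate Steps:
H(R, K) = 2 + K (H(R, K) = 1*(2 + K) = 2 + K)
A(Y) = √(-5 + 276/Y) (A(Y) = √((2 - 7) + 276/Y) = √(-5 + 276/Y))
913880/(-174508 + A(659)) = 913880/(-174508 + √(-5 + 276/659)) = 913880/(-174508 + √(-3019/659)) = 913880/(-174508 + I*√1989521/659)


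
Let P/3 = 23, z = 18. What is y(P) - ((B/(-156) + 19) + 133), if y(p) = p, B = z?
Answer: -2155/26 ≈ -82.885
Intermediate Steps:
B = 18
P = 69 (P = 3*23 = 69)
y(P) - ((B/(-156) + 19) + 133) = 69 - ((18/(-156) + 19) + 133) = 69 - ((18*(-1/156) + 19) + 133) = 69 - ((-3/26 + 19) + 133) = 69 - (491/26 + 133) = 69 - 1*3949/26 = 69 - 3949/26 = -2155/26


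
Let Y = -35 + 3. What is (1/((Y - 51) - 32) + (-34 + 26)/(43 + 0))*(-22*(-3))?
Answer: -63558/4945 ≈ -12.853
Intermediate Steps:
Y = -32
(1/((Y - 51) - 32) + (-34 + 26)/(43 + 0))*(-22*(-3)) = (1/((-32 - 51) - 32) + (-34 + 26)/(43 + 0))*(-22*(-3)) = (1/(-83 - 32) - 8/43)*66 = (1/(-115) - 8*1/43)*66 = (-1/115 - 8/43)*66 = -963/4945*66 = -63558/4945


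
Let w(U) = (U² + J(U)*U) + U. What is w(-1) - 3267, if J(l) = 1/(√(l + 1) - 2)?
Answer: -6533/2 ≈ -3266.5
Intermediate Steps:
J(l) = 1/(-2 + √(1 + l)) (J(l) = 1/(√(1 + l) - 2) = 1/(-2 + √(1 + l)))
w(U) = U + U² + U/(-2 + √(1 + U)) (w(U) = (U² + U/(-2 + √(1 + U))) + U = U + U² + U/(-2 + √(1 + U)))
w(-1) - 3267 = -(1 + (1 - 1)*(-2 + √(1 - 1)))/(-2 + √(1 - 1)) - 3267 = -(1 + 0*(-2 + √0))/(-2 + √0) - 3267 = -(1 + 0*(-2 + 0))/(-2 + 0) - 3267 = -1*(1 + 0*(-2))/(-2) - 3267 = -1*(-½)*(1 + 0) - 3267 = -1*(-½)*1 - 3267 = ½ - 3267 = -6533/2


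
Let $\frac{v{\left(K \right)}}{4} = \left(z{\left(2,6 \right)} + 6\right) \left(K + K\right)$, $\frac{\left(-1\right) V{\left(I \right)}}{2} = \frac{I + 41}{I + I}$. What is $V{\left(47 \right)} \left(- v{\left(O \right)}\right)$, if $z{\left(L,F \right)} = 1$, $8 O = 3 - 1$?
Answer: $\frac{1232}{47} \approx 26.213$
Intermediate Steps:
$O = \frac{1}{4}$ ($O = \frac{3 - 1}{8} = \frac{1}{8} \cdot 2 = \frac{1}{4} \approx 0.25$)
$V{\left(I \right)} = - \frac{41 + I}{I}$ ($V{\left(I \right)} = - 2 \frac{I + 41}{I + I} = - 2 \frac{41 + I}{2 I} = - \frac{41 + I}{I}$)
$v{\left(K \right)} = 56 K$ ($v{\left(K \right)} = 4 \left(1 + 6\right) \left(K + K\right) = 4 \cdot 7 \cdot 2 K = 4 \cdot 14 K = 56 K$)
$V{\left(47 \right)} \left(- v{\left(O \right)}\right) = \frac{-41 - 47}{47} \left(- \frac{56}{4}\right) = \frac{-41 - 47}{47} \left(\left(-1\right) 14\right) = \frac{1}{47} \left(-88\right) \left(-14\right) = \left(- \frac{88}{47}\right) \left(-14\right) = \frac{1232}{47}$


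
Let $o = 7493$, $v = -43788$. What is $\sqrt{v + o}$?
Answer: $i \sqrt{36295} \approx 190.51 i$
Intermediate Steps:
$\sqrt{v + o} = \sqrt{-43788 + 7493} = \sqrt{-36295} = i \sqrt{36295}$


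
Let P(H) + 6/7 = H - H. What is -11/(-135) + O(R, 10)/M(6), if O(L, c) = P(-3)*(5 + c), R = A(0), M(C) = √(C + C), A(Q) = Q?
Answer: 11/135 - 15*√3/7 ≈ -3.6301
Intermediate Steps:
P(H) = -6/7 (P(H) = -6/7 + (H - H) = -6/7 + 0 = -6/7)
M(C) = √2*√C (M(C) = √(2*C) = √2*√C)
R = 0
O(L, c) = -30/7 - 6*c/7 (O(L, c) = -6*(5 + c)/7 = -30/7 - 6*c/7)
-11/(-135) + O(R, 10)/M(6) = -11/(-135) + (-30/7 - 6/7*10)/((√2*√6)) = -11*(-1/135) + (-30/7 - 60/7)/((2*√3)) = 11/135 - 15*√3/7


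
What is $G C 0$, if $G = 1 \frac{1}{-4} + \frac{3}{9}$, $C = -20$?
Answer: $0$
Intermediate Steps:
$G = \frac{1}{12}$ ($G = 1 \left(- \frac{1}{4}\right) + 3 \cdot \frac{1}{9} = - \frac{1}{4} + \frac{1}{3} = \frac{1}{12} \approx 0.083333$)
$G C 0 = \frac{1}{12} \left(-20\right) 0 = \left(- \frac{5}{3}\right) 0 = 0$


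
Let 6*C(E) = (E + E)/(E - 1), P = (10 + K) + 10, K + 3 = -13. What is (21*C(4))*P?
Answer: 112/3 ≈ 37.333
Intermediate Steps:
K = -16 (K = -3 - 13 = -16)
P = 4 (P = (10 - 16) + 10 = -6 + 10 = 4)
C(E) = E/(3*(-1 + E)) (C(E) = ((E + E)/(E - 1))/6 = ((2*E)/(-1 + E))/6 = (2*E/(-1 + E))/6 = E/(3*(-1 + E)))
(21*C(4))*P = (21*((1/3)*4/(-1 + 4)))*4 = (21*((1/3)*4/3))*4 = (21*((1/3)*4*(1/3)))*4 = (21*(4/9))*4 = (28/3)*4 = 112/3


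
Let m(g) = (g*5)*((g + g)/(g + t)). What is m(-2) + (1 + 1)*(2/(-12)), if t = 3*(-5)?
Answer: -137/51 ≈ -2.6863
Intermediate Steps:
t = -15
m(g) = 10*g²/(-15 + g) (m(g) = (g*5)*((g + g)/(g - 15)) = (5*g)*((2*g)/(-15 + g)) = (5*g)*(2*g/(-15 + g)) = 10*g²/(-15 + g))
m(-2) + (1 + 1)*(2/(-12)) = 10*(-2)²/(-15 - 2) + (1 + 1)*(2/(-12)) = 10*4/(-17) + 2*(2*(-1/12)) = 10*4*(-1/17) + 2*(-⅙) = -40/17 - ⅓ = -137/51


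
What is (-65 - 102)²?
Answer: 27889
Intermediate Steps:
(-65 - 102)² = (-167)² = 27889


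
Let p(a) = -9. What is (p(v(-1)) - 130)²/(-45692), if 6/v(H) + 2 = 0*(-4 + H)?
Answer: -19321/45692 ≈ -0.42285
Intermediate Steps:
v(H) = -3 (v(H) = 6/(-2 + 0*(-4 + H)) = 6/(-2 + 0) = 6/(-2) = 6*(-½) = -3)
(p(v(-1)) - 130)²/(-45692) = (-9 - 130)²/(-45692) = (-139)²*(-1/45692) = 19321*(-1/45692) = -19321/45692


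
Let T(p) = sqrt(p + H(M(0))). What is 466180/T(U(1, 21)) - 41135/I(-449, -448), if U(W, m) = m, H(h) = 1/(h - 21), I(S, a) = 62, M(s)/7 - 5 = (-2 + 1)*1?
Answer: -41135/62 + 233090*sqrt(259)/37 ≈ 1.0072e+5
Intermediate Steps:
M(s) = 28 (M(s) = 35 + 7*((-2 + 1)*1) = 35 + 7*(-1*1) = 35 + 7*(-1) = 35 - 7 = 28)
H(h) = 1/(-21 + h)
T(p) = sqrt(1/7 + p) (T(p) = sqrt(p + 1/(-21 + 28)) = sqrt(p + 1/7) = sqrt(1/7 + p))
466180/T(U(1, 21)) - 41135/I(-449, -448) = 466180/((sqrt(7 + 49*21)/7)) - 41135/62 = 466180/((sqrt(7 + 1029)/7)) - 41135*1/62 = 466180/((sqrt(1036)/7)) - 41135/62 = 466180/(((2*sqrt(259))/7)) - 41135/62 = 466180/((2*sqrt(259)/7)) - 41135/62 = 466180*(sqrt(259)/74) - 41135/62 = 233090*sqrt(259)/37 - 41135/62 = -41135/62 + 233090*sqrt(259)/37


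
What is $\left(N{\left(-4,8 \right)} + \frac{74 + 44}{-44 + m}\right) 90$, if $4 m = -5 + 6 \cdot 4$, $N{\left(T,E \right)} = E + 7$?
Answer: $\frac{169470}{157} \approx 1079.4$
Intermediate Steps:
$N{\left(T,E \right)} = 7 + E$
$m = \frac{19}{4}$ ($m = \frac{-5 + 6 \cdot 4}{4} = \frac{-5 + 24}{4} = \frac{1}{4} \cdot 19 = \frac{19}{4} \approx 4.75$)
$\left(N{\left(-4,8 \right)} + \frac{74 + 44}{-44 + m}\right) 90 = \left(\left(7 + 8\right) + \frac{74 + 44}{-44 + \frac{19}{4}}\right) 90 = \left(15 + \frac{118}{- \frac{157}{4}}\right) 90 = \left(15 + 118 \left(- \frac{4}{157}\right)\right) 90 = \left(15 - \frac{472}{157}\right) 90 = \frac{1883}{157} \cdot 90 = \frac{169470}{157}$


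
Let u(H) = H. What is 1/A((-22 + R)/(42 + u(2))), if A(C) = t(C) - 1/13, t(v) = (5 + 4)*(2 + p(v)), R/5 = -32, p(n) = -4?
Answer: -13/235 ≈ -0.055319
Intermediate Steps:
R = -160 (R = 5*(-32) = -160)
t(v) = -18 (t(v) = (5 + 4)*(2 - 4) = 9*(-2) = -18)
A(C) = -235/13 (A(C) = -18 - 1/13 = -235/13)
1/A((-22 + R)/(42 + u(2))) = 1/(-235/13) = -13/235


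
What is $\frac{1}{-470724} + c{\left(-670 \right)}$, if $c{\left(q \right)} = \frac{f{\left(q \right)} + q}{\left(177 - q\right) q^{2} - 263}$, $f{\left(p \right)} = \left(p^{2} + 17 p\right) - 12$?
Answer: $\frac{205245205435}{178977755248788} \approx 0.0011468$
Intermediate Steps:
$f{\left(p \right)} = -12 + p^{2} + 17 p$
$c{\left(q \right)} = \frac{-12 + q^{2} + 18 q}{-263 + q^{2} \left(177 - q\right)}$ ($c{\left(q \right)} = \frac{\left(-12 + q^{2} + 17 q\right) + q}{\left(177 - q\right) q^{2} - 263} = \frac{-12 + q^{2} + 18 q}{q^{2} \left(177 - q\right) - 263} = \frac{-12 + q^{2} + 18 q}{-263 + q^{2} \left(177 - q\right)}$)
$\frac{1}{-470724} + c{\left(-670 \right)} = \frac{1}{-470724} + \frac{12 - \left(-670\right)^{2} - -12060}{263 + \left(-670\right)^{3} - 177 \left(-670\right)^{2}} = - \frac{1}{470724} + \frac{12 - 448900 + 12060}{263 - 300763000 - 79455300} = - \frac{1}{470724} + \frac{1}{-380218037} \left(-436828\right) = - \frac{1}{470724} - - \frac{436828}{380218037} = - \frac{1}{470724} + \frac{436828}{380218037} = \frac{205245205435}{178977755248788}$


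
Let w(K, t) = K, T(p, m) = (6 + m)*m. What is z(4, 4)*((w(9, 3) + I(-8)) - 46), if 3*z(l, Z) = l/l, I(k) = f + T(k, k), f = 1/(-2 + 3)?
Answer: -20/3 ≈ -6.6667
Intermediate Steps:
f = 1 (f = 1/1 = 1)
T(p, m) = m*(6 + m)
I(k) = 1 + k*(6 + k)
z(l, Z) = ⅓ (z(l, Z) = (l/l)/3 = (⅓)*1 = ⅓)
z(4, 4)*((w(9, 3) + I(-8)) - 46) = ((9 + (1 - 8*(6 - 8))) - 46)/3 = ((9 + (1 - 8*(-2))) - 46)/3 = ((9 + (1 + 16)) - 46)/3 = ((9 + 17) - 46)/3 = (26 - 46)/3 = (⅓)*(-20) = -20/3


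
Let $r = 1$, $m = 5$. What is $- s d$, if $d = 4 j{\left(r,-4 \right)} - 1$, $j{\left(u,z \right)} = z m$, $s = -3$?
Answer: $-243$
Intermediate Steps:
$j{\left(u,z \right)} = 5 z$ ($j{\left(u,z \right)} = z 5 = 5 z$)
$d = -81$ ($d = 4 \cdot 5 \left(-4\right) - 1 = 4 \left(-20\right) - 1 = -80 - 1 = -81$)
$- s d = \left(-1\right) \left(-3\right) \left(-81\right) = 3 \left(-81\right) = -243$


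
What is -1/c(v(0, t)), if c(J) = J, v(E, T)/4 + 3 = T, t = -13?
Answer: 1/64 ≈ 0.015625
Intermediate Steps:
v(E, T) = -12 + 4*T
-1/c(v(0, t)) = -1/(-12 + 4*(-13)) = -1/(-12 - 52) = -1/(-64) = -1*(-1/64) = 1/64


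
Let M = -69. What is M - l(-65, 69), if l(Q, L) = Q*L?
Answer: 4416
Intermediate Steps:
l(Q, L) = L*Q
M - l(-65, 69) = -69 - 69*(-65) = -69 - 1*(-4485) = -69 + 4485 = 4416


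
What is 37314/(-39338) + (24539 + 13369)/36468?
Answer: 1811916/19924697 ≈ 0.090938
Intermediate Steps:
37314/(-39338) + (24539 + 13369)/36468 = 37314*(-1/39338) + 37908*(1/36468) = -18657/19669 + 1053/1013 = 1811916/19924697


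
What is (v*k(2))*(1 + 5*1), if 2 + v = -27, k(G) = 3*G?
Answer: -1044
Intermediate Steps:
v = -29 (v = -2 - 27 = -29)
(v*k(2))*(1 + 5*1) = (-87*2)*(1 + 5*1) = (-29*6)*(1 + 5) = -174*6 = -1044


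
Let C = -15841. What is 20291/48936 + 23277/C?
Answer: -817653541/775195176 ≈ -1.0548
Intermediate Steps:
20291/48936 + 23277/C = 20291/48936 + 23277/(-15841) = 20291*(1/48936) + 23277*(-1/15841) = 20291/48936 - 23277/15841 = -817653541/775195176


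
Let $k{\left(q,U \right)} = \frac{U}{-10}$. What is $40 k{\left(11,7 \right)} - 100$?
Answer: $-128$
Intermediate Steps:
$k{\left(q,U \right)} = - \frac{U}{10}$ ($k{\left(q,U \right)} = U \left(- \frac{1}{10}\right) = - \frac{U}{10}$)
$40 k{\left(11,7 \right)} - 100 = 40 \left(\left(- \frac{1}{10}\right) 7\right) - 100 = 40 \left(- \frac{7}{10}\right) - 100 = -28 - 100 = -128$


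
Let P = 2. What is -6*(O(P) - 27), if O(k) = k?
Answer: 150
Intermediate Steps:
-6*(O(P) - 27) = -6*(2 - 27) = -6*(-25) = 150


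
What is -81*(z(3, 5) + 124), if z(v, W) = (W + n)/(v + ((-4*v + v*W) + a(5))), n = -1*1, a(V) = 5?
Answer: -110808/11 ≈ -10073.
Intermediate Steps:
n = -1
z(v, W) = (-1 + W)/(5 - 3*v + W*v) (z(v, W) = (W - 1)/(v + ((-4*v + v*W) + 5)) = (-1 + W)/(v + ((-4*v + W*v) + 5)) = (-1 + W)/(v + (5 - 4*v + W*v)) = (-1 + W)/(5 - 3*v + W*v))
-81*(z(3, 5) + 124) = -81*((-1 + 5)/(5 - 3*3 + 5*3) + 124) = -81*(4/(5 - 9 + 15) + 124) = -81*(4/11 + 124) = -81*1368/11 = -110808/11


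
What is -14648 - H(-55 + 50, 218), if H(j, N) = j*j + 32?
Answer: -14705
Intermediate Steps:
H(j, N) = 32 + j² (H(j, N) = j² + 32 = 32 + j²)
-14648 - H(-55 + 50, 218) = -14648 - (32 + (-55 + 50)²) = -14648 - (32 + (-5)²) = -14648 - (32 + 25) = -14648 - 1*57 = -14648 - 57 = -14705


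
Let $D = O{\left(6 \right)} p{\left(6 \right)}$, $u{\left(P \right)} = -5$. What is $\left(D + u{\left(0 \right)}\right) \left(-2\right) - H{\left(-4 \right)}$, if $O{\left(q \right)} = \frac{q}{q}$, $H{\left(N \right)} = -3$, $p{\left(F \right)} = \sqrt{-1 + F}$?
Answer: $13 - 2 \sqrt{5} \approx 8.5279$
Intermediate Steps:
$O{\left(q \right)} = 1$
$D = \sqrt{5}$ ($D = 1 \sqrt{-1 + 6} = 1 \sqrt{5} = \sqrt{5} \approx 2.2361$)
$\left(D + u{\left(0 \right)}\right) \left(-2\right) - H{\left(-4 \right)} = \left(\sqrt{5} - 5\right) \left(-2\right) - -3 = \left(-5 + \sqrt{5}\right) \left(-2\right) + 3 = \left(10 - 2 \sqrt{5}\right) + 3 = 13 - 2 \sqrt{5}$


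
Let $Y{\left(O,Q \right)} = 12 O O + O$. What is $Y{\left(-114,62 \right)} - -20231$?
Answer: $176069$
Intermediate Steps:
$Y{\left(O,Q \right)} = O + 12 O^{2}$ ($Y{\left(O,Q \right)} = 12 O^{2} + O = O + 12 O^{2}$)
$Y{\left(-114,62 \right)} - -20231 = - 114 \left(1 + 12 \left(-114\right)\right) - -20231 = - 114 \left(1 - 1368\right) + 20231 = \left(-114\right) \left(-1367\right) + 20231 = 155838 + 20231 = 176069$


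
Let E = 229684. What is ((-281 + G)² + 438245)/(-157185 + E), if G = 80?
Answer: 68378/10357 ≈ 6.6021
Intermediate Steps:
((-281 + G)² + 438245)/(-157185 + E) = ((-281 + 80)² + 438245)/(-157185 + 229684) = ((-201)² + 438245)/72499 = (40401 + 438245)*(1/72499) = 478646*(1/72499) = 68378/10357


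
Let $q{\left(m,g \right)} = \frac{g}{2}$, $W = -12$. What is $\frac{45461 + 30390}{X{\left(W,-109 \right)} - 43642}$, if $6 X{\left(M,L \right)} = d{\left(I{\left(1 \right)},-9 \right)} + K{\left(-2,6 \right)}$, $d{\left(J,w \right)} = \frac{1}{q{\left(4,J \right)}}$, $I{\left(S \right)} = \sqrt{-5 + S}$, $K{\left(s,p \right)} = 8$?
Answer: $- \frac{119166775464}{68562280337} + \frac{455106 i}{68562280337} \approx -1.7381 + 6.6378 \cdot 10^{-6} i$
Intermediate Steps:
$q{\left(m,g \right)} = \frac{g}{2}$ ($q{\left(m,g \right)} = g \frac{1}{2} = \frac{g}{2}$)
$d{\left(J,w \right)} = \frac{2}{J}$ ($d{\left(J,w \right)} = \frac{1}{\frac{1}{2} J} = \frac{2}{J}$)
$X{\left(M,L \right)} = \frac{4}{3} - \frac{i}{6}$ ($X{\left(M,L \right)} = \frac{\frac{2}{\sqrt{-5 + 1}} + 8}{6} = \frac{\frac{2}{\sqrt{-4}} + 8}{6} = \frac{\frac{2}{2 i} + 8}{6} = \frac{2 \left(- \frac{i}{2}\right) + 8}{6} = \frac{- i + 8}{6} = \frac{8 - i}{6} = \frac{4}{3} - \frac{i}{6}$)
$\frac{45461 + 30390}{X{\left(W,-109 \right)} - 43642} = \frac{45461 + 30390}{\left(\frac{4}{3} - \frac{i}{6}\right) - 43642} = \frac{75851}{- \frac{130922}{3} - \frac{i}{6}} = 75851 \frac{36 \left(- \frac{130922}{3} + \frac{i}{6}\right)}{68562280337} = \frac{2730636 \left(- \frac{130922}{3} + \frac{i}{6}\right)}{68562280337}$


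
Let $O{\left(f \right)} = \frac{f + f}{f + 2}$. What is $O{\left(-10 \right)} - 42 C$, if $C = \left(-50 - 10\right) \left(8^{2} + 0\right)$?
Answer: $\frac{322565}{2} \approx 1.6128 \cdot 10^{5}$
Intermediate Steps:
$O{\left(f \right)} = \frac{2 f}{2 + f}$
$C = -3840$ ($C = - 60 \left(64 + 0\right) = \left(-60\right) 64 = -3840$)
$O{\left(-10 \right)} - 42 C = 2 \left(-10\right) \frac{1}{2 - 10} - -161280 = 2 \left(-10\right) \frac{1}{-8} + 161280 = 2 \left(-10\right) \left(- \frac{1}{8}\right) + 161280 = \frac{5}{2} + 161280 = \frac{322565}{2}$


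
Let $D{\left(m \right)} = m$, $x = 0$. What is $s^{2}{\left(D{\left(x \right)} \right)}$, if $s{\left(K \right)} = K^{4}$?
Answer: $0$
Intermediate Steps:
$s^{2}{\left(D{\left(x \right)} \right)} = \left(0^{4}\right)^{2} = 0^{2} = 0$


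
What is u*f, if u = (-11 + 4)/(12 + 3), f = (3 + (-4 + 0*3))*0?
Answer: 0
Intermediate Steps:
f = 0 (f = (3 + (-4 + 0))*0 = (3 - 4)*0 = -1*0 = 0)
u = -7/15 ≈ -0.46667
u*f = -7/15*0 = 0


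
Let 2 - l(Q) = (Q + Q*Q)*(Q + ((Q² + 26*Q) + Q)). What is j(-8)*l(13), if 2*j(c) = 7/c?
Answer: 169757/4 ≈ 42439.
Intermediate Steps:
j(c) = 7/(2*c) (j(c) = (7/c)/2 = 7/(2*c))
l(Q) = 2 - (Q + Q²)*(Q² + 28*Q) (l(Q) = 2 - (Q + Q*Q)*(Q + ((Q² + 26*Q) + Q)) = 2 - (Q + Q²)*(Q + (Q² + 27*Q)) = 2 - (Q + Q²)*(Q² + 28*Q))
j(-8)*l(13) = ((7/2)/(-8))*(2 - 1*13⁴ - 29*13³ - 28*13²) = ((7/2)*(-⅛))*(2 - 1*28561 - 29*2197 - 28*169) = -7*(2 - 28561 - 63713 - 4732)/16 = -7/16*(-97004) = 169757/4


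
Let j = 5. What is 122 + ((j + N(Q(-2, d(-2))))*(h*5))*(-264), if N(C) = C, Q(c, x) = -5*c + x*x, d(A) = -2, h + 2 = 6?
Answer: -100198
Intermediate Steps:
h = 4 (h = -2 + 6 = 4)
Q(c, x) = x² - 5*c (Q(c, x) = -5*c + x² = x² - 5*c)
122 + ((j + N(Q(-2, d(-2))))*(h*5))*(-264) = 122 + ((5 + ((-2)² - 5*(-2)))*(4*5))*(-264) = 122 + ((5 + (4 + 10))*20)*(-264) = 122 + ((5 + 14)*20)*(-264) = 122 + (19*20)*(-264) = 122 + 380*(-264) = 122 - 100320 = -100198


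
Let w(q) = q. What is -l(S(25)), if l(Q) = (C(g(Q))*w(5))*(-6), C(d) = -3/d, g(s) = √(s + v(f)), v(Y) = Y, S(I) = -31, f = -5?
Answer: 15*I ≈ 15.0*I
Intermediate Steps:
g(s) = √(-5 + s) (g(s) = √(s - 5) = √(-5 + s))
l(Q) = 90/√(-5 + Q) (l(Q) = (-3/√(-5 + Q)*5)*(-6) = -15/√(-5 + Q)*(-6) = 90/√(-5 + Q))
-l(S(25)) = -90/√(-5 - 31) = -90/√(-36) = -90*(-I/6) = -(-15)*I = 15*I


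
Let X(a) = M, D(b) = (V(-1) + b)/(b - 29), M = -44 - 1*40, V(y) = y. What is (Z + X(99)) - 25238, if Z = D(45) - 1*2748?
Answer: -112269/4 ≈ -28067.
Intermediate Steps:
M = -84 (M = -44 - 40 = -84)
D(b) = (-1 + b)/(-29 + b) (D(b) = (-1 + b)/(b - 29) = (-1 + b)/(-29 + b))
X(a) = -84
Z = -10981/4 (Z = (-1 + 45)/(-29 + 45) - 1*2748 = 44/16 - 2748 = (1/16)*44 - 2748 = 11/4 - 2748 = -10981/4 ≈ -2745.3)
(Z + X(99)) - 25238 = (-10981/4 - 84) - 25238 = -11317/4 - 25238 = -112269/4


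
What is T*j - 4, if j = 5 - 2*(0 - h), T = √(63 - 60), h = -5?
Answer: -4 - 5*√3 ≈ -12.660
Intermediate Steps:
T = √3 ≈ 1.7320
j = -5 (j = 5 - 2*(0 - 1*(-5)) = 5 - 2*(0 + 5) = 5 - 2*5 = 5 - 10 = -5)
T*j - 4 = √3*(-5) - 4 = -5*√3 - 4 = -4 - 5*√3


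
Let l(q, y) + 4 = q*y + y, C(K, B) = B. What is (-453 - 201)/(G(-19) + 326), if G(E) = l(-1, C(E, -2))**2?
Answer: -109/57 ≈ -1.9123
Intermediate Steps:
l(q, y) = -4 + y + q*y (l(q, y) = -4 + (q*y + y) = -4 + (y + q*y) = -4 + y + q*y)
G(E) = 16 (G(E) = (-4 - 2 - 1*(-2))**2 = (-4 - 2 + 2)**2 = (-4)**2 = 16)
(-453 - 201)/(G(-19) + 326) = (-453 - 201)/(16 + 326) = -654/342 = -654*1/342 = -109/57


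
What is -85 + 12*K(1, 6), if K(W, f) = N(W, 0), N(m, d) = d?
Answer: -85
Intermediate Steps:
K(W, f) = 0
-85 + 12*K(1, 6) = -85 + 12*0 = -85 + 0 = -85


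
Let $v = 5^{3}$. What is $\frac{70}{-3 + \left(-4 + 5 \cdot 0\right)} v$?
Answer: $-1250$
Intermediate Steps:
$v = 125$
$\frac{70}{-3 + \left(-4 + 5 \cdot 0\right)} v = \frac{70}{-3 + \left(-4 + 5 \cdot 0\right)} 125 = \frac{70}{-3 + \left(-4 + 0\right)} 125 = \frac{70}{-3 - 4} \cdot 125 = \frac{70}{-7} \cdot 125 = 70 \left(- \frac{1}{7}\right) 125 = \left(-10\right) 125 = -1250$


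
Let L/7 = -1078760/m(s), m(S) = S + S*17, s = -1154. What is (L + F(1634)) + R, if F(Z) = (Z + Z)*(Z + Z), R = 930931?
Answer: 60296538545/5193 ≈ 1.1611e+7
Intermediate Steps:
m(S) = 18*S (m(S) = S + 17*S = 18*S)
L = 1887830/5193 (L = 7*(-1078760/(18*(-1154))) = 7*(-1078760/(-20772)) = 7*(-1078760*(-1/20772)) = 7*(269690/5193) = 1887830/5193 ≈ 363.53)
F(Z) = 4*Z² (F(Z) = (2*Z)*(2*Z) = 4*Z²)
(L + F(1634)) + R = (1887830/5193 + 4*1634²) + 930931 = (1887830/5193 + 4*2669956) + 930931 = (1887830/5193 + 10679824) + 930931 = 55462213862/5193 + 930931 = 60296538545/5193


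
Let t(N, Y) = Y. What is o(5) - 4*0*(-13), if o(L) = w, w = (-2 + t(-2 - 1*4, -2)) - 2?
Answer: -6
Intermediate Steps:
w = -6 (w = (-2 - 2) - 2 = -4 - 2 = -6)
o(L) = -6
o(5) - 4*0*(-13) = -6 - 4*0*(-13) = -6 + 0*(-13) = -6 + 0 = -6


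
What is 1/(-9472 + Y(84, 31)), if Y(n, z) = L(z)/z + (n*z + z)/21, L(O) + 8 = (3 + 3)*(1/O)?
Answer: -20181/188627279 ≈ -0.00010699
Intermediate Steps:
L(O) = -8 + 6/O (L(O) = -8 + (3 + 3)*(1/O) = -8 + 6/O)
Y(n, z) = z/21 + (-8 + 6/z)/z + n*z/21 (Y(n, z) = (-8 + 6/z)/z + (n*z + z)/21 = (-8 + 6/z)/z + (z + n*z)*(1/21) = (-8 + 6/z)/z + (z/21 + n*z/21) = z/21 + (-8 + 6/z)/z + n*z/21)
1/(-9472 + Y(84, 31)) = 1/(-9472 + (1/21)*(126 + 31*(-168 + 31**2*(1 + 84)))/31**2) = 1/(-9472 + (1/21)*(1/961)*(126 + 31*(-168 + 961*85))) = 1/(-9472 + (1/21)*(1/961)*(126 + 31*(-168 + 81685))) = 1/(-9472 + (1/21)*(1/961)*(126 + 31*81517)) = 1/(-9472 + (1/21)*(1/961)*(126 + 2527027)) = 1/(-9472 + (1/21)*(1/961)*2527153) = 1/(-9472 + 2527153/20181) = 1/(-188627279/20181) = -20181/188627279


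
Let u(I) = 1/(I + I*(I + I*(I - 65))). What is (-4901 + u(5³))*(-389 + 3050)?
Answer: -4143956006863/317750 ≈ -1.3042e+7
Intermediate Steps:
u(I) = 1/(I + I*(I + I*(-65 + I)))
(-4901 + u(5³))*(-389 + 3050) = (-4901 + 1/((5³)*(1 + (5³)² - 64*5³)))*(-389 + 3050) = (-4901 + 1/(125*(1 + 125² - 64*125)))*2661 = (-4901 + 1/(125*(1 + 15625 - 8000)))*2661 = (-4901 + (1/125)/7626)*2661 = (-4901 + (1/125)*(1/7626))*2661 = (-4901 + 1/953250)*2661 = -4671878249/953250*2661 = -4143956006863/317750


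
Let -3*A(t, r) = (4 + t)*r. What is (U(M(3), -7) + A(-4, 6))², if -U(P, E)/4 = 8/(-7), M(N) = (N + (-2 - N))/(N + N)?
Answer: 1024/49 ≈ 20.898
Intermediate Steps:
A(t, r) = -r*(4 + t)/3 (A(t, r) = -(4 + t)*r/3 = -r*(4 + t)/3)
M(N) = -1/N (M(N) = -2*1/(2*N) = -1/N)
U(P, E) = 32/7 (U(P, E) = -32/(-7) = -32*(-1)/7 = -4*(-8/7) = 32/7)
(U(M(3), -7) + A(-4, 6))² = (32/7 - ⅓*6*(4 - 4))² = (32/7 - ⅓*6*0)² = (32/7 + 0)² = (32/7)² = 1024/49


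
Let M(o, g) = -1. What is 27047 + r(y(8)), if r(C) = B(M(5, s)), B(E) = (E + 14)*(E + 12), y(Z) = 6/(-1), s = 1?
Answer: 27190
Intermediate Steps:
y(Z) = -6 (y(Z) = 6*(-1) = -6)
B(E) = (12 + E)*(14 + E) (B(E) = (14 + E)*(12 + E) = (12 + E)*(14 + E))
r(C) = 143 (r(C) = 168 + (-1)² + 26*(-1) = 168 + 1 - 26 = 143)
27047 + r(y(8)) = 27047 + 143 = 27190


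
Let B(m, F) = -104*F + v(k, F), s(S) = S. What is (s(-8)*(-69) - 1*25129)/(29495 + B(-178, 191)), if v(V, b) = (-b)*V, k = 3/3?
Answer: -24577/9440 ≈ -2.6035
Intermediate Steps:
k = 1 (k = 3*(1/3) = 1)
v(V, b) = -V*b
B(m, F) = -105*F (B(m, F) = -104*F - 1*1*F = -104*F - F = -105*F)
(s(-8)*(-69) - 1*25129)/(29495 + B(-178, 191)) = (-8*(-69) - 1*25129)/(29495 - 105*191) = (552 - 25129)/(29495 - 20055) = -24577/9440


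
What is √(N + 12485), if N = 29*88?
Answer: √15037 ≈ 122.63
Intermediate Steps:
N = 2552
√(N + 12485) = √(2552 + 12485) = √15037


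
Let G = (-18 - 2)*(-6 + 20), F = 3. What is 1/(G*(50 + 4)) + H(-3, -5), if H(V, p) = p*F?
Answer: -226801/15120 ≈ -15.000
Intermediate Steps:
H(V, p) = 3*p (H(V, p) = p*3 = 3*p)
G = -280 (G = -20*14 = -280)
1/(G*(50 + 4)) + H(-3, -5) = 1/((-280)*(50 + 4)) + 3*(-5) = -1/280/54 - 15 = -1/280*1/54 - 15 = -1/15120 - 15 = -226801/15120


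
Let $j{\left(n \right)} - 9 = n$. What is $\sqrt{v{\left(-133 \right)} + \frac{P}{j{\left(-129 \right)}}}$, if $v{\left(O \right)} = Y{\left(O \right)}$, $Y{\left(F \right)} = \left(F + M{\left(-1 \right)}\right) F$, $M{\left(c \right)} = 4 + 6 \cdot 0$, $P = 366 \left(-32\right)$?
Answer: $\frac{11 \sqrt{3565}}{5} \approx 131.36$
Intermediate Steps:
$j{\left(n \right)} = 9 + n$
$P = -11712$
$M{\left(c \right)} = 4$ ($M{\left(c \right)} = 4 + 0 = 4$)
$Y{\left(F \right)} = F \left(4 + F\right)$ ($Y{\left(F \right)} = \left(F + 4\right) F = \left(4 + F\right) F = F \left(4 + F\right)$)
$v{\left(O \right)} = O \left(4 + O\right)$
$\sqrt{v{\left(-133 \right)} + \frac{P}{j{\left(-129 \right)}}} = \sqrt{- 133 \left(4 - 133\right) - \frac{11712}{9 - 129}} = \sqrt{\left(-133\right) \left(-129\right) - \frac{11712}{-120}} = \sqrt{17157 - - \frac{488}{5}} = \sqrt{17157 + \frac{488}{5}} = \sqrt{\frac{86273}{5}} = \frac{11 \sqrt{3565}}{5}$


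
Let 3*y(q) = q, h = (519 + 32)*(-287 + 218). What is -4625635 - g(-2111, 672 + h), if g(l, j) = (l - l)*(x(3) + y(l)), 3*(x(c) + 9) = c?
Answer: -4625635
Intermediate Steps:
x(c) = -9 + c/3
h = -38019 (h = 551*(-69) = -38019)
y(q) = q/3
g(l, j) = 0 (g(l, j) = (l - l)*((-9 + (⅓)*3) + l/3) = 0*((-9 + 1) + l/3) = 0*(-8 + l/3) = 0)
-4625635 - g(-2111, 672 + h) = -4625635 - 1*0 = -4625635 + 0 = -4625635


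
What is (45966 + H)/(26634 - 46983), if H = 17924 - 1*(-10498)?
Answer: -24796/6783 ≈ -3.6556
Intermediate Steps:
H = 28422 (H = 17924 + 10498 = 28422)
(45966 + H)/(26634 - 46983) = (45966 + 28422)/(26634 - 46983) = 74388/(-20349) = 74388*(-1/20349) = -24796/6783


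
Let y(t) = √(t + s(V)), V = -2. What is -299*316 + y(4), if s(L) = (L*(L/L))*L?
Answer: -94484 + 2*√2 ≈ -94481.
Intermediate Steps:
s(L) = L² (s(L) = (L*1)*L = L*L = L²)
y(t) = √(4 + t) (y(t) = √(t + (-2)²) = √(t + 4) = √(4 + t))
-299*316 + y(4) = -299*316 + √(4 + 4) = -94484 + √8 = -94484 + 2*√2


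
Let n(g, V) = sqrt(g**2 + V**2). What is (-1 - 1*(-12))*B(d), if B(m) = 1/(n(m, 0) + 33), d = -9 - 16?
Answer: 11/58 ≈ 0.18966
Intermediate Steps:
d = -25
n(g, V) = sqrt(V**2 + g**2)
B(m) = 1/(33 + sqrt(m**2)) (B(m) = 1/(sqrt(0**2 + m**2) + 33) = 1/(sqrt(0 + m**2) + 33) = 1/(sqrt(m**2) + 33) = 1/(33 + sqrt(m**2)))
(-1 - 1*(-12))*B(d) = (-1 - 1*(-12))/(33 + sqrt((-25)**2)) = (-1 + 12)/(33 + sqrt(625)) = 11/(33 + 25) = 11/58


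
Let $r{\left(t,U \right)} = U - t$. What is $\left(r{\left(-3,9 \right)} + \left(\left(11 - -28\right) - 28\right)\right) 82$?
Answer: $1886$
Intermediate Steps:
$\left(r{\left(-3,9 \right)} + \left(\left(11 - -28\right) - 28\right)\right) 82 = \left(\left(9 - -3\right) + \left(\left(11 - -28\right) - 28\right)\right) 82 = \left(\left(9 + 3\right) + \left(\left(11 + 28\right) - 28\right)\right) 82 = \left(12 + \left(39 - 28\right)\right) 82 = \left(12 + 11\right) 82 = 23 \cdot 82 = 1886$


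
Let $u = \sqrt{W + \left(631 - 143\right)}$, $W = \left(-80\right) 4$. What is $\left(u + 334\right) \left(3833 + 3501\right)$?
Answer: $2449556 + 14668 \sqrt{42} \approx 2.5446 \cdot 10^{6}$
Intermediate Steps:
$W = -320$
$u = 2 \sqrt{42}$ ($u = \sqrt{-320 + \left(631 - 143\right)} = \sqrt{-320 + 488} = \sqrt{168} = 2 \sqrt{42} \approx 12.961$)
$\left(u + 334\right) \left(3833 + 3501\right) = \left(2 \sqrt{42} + 334\right) \left(3833 + 3501\right) = \left(334 + 2 \sqrt{42}\right) 7334 = 2449556 + 14668 \sqrt{42}$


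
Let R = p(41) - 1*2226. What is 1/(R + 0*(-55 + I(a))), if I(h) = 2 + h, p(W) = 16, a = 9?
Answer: -1/2210 ≈ -0.00045249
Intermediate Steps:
R = -2210 (R = 16 - 1*2226 = 16 - 2226 = -2210)
1/(R + 0*(-55 + I(a))) = 1/(-2210 + 0*(-55 + (2 + 9))) = 1/(-2210 + 0*(-55 + 11)) = 1/(-2210 + 0*(-44)) = 1/(-2210 + 0) = 1/(-2210) = -1/2210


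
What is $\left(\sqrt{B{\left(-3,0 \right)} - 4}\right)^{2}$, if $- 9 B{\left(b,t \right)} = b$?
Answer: $- \frac{11}{3} \approx -3.6667$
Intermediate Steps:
$B{\left(b,t \right)} = - \frac{b}{9}$
$\left(\sqrt{B{\left(-3,0 \right)} - 4}\right)^{2} = \left(\sqrt{\left(- \frac{1}{9}\right) \left(-3\right) - 4}\right)^{2} = \left(\sqrt{\frac{1}{3} - 4}\right)^{2} = \left(\sqrt{- \frac{11}{3}}\right)^{2} = \left(\frac{i \sqrt{33}}{3}\right)^{2} = - \frac{11}{3}$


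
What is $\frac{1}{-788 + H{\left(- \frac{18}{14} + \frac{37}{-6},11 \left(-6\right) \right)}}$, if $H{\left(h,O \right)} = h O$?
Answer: $- \frac{7}{2073} \approx -0.0033767$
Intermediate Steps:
$H{\left(h,O \right)} = O h$
$\frac{1}{-788 + H{\left(- \frac{18}{14} + \frac{37}{-6},11 \left(-6\right) \right)}} = \frac{1}{-788 + 11 \left(-6\right) \left(- \frac{18}{14} + \frac{37}{-6}\right)} = \frac{1}{-788 - 66 \left(\left(-18\right) \frac{1}{14} + 37 \left(- \frac{1}{6}\right)\right)} = \frac{1}{-788 - 66 \left(- \frac{9}{7} - \frac{37}{6}\right)} = \frac{1}{-788 - - \frac{3443}{7}} = \frac{1}{-788 + \frac{3443}{7}} = \frac{1}{- \frac{2073}{7}} = - \frac{7}{2073}$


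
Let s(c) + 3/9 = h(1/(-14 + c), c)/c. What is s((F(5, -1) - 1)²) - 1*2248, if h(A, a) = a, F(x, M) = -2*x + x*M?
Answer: -6742/3 ≈ -2247.3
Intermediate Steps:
F(x, M) = -2*x + M*x
s(c) = ⅔ (s(c) = -⅓ + c/c = -⅓ + 1 = ⅔)
s((F(5, -1) - 1)²) - 1*2248 = ⅔ - 1*2248 = ⅔ - 2248 = -6742/3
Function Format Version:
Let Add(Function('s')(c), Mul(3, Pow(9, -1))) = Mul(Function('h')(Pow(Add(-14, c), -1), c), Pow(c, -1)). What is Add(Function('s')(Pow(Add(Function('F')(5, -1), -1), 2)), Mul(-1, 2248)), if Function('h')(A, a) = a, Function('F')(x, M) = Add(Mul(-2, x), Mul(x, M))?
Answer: Rational(-6742, 3) ≈ -2247.3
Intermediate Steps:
Function('F')(x, M) = Add(Mul(-2, x), Mul(M, x))
Function('s')(c) = Rational(2, 3) (Function('s')(c) = Add(Rational(-1, 3), Mul(c, Pow(c, -1))) = Add(Rational(-1, 3), 1) = Rational(2, 3))
Add(Function('s')(Pow(Add(Function('F')(5, -1), -1), 2)), Mul(-1, 2248)) = Add(Rational(2, 3), Mul(-1, 2248)) = Add(Rational(2, 3), -2248) = Rational(-6742, 3)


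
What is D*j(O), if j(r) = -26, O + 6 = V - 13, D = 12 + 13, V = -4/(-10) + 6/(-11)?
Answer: -650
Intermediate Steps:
V = -8/55 (V = -4*(-⅒) + 6*(-1/11) = ⅖ - 6/11 = -8/55 ≈ -0.14545)
D = 25
O = -1053/55 (O = -6 + (-8/55 - 13) = -6 - 723/55 = -1053/55 ≈ -19.145)
D*j(O) = 25*(-26) = -650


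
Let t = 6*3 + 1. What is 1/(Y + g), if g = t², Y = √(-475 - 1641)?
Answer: 361/132437 - 46*I/132437 ≈ 0.0027258 - 0.00034733*I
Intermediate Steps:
t = 19 (t = 18 + 1 = 19)
Y = 46*I (Y = √(-2116) = 46*I ≈ 46.0*I)
g = 361 (g = 19² = 361)
1/(Y + g) = 1/(46*I + 361) = 1/(361 + 46*I) = (361 - 46*I)/132437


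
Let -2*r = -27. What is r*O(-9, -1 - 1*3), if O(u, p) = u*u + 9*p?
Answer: 1215/2 ≈ 607.50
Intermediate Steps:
r = 27/2 (r = -1/2*(-27) = 27/2 ≈ 13.500)
O(u, p) = u**2 + 9*p
r*O(-9, -1 - 1*3) = 27*((-9)**2 + 9*(-1 - 1*3))/2 = 27*(81 + 9*(-1 - 3))/2 = 27*(81 + 9*(-4))/2 = 27*(81 - 36)/2 = (27/2)*45 = 1215/2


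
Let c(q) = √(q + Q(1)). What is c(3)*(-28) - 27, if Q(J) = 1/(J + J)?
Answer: -27 - 14*√14 ≈ -79.383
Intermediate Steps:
Q(J) = 1/(2*J)
c(q) = √(½ + q) (c(q) = √(q + (½)/1) = √(q + (½)*1) = √(q + ½) = √(½ + q))
c(3)*(-28) - 27 = (√(2 + 4*3)/2)*(-28) - 27 = (√(2 + 12)/2)*(-28) - 27 = (√14/2)*(-28) - 27 = -14*√14 - 27 = -27 - 14*√14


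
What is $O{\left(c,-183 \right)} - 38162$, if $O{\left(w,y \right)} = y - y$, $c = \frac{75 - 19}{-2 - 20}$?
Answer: $-38162$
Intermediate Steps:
$c = - \frac{28}{11}$ ($c = \frac{56}{-22} = 56 \left(- \frac{1}{22}\right) = - \frac{28}{11} \approx -2.5455$)
$O{\left(w,y \right)} = 0$
$O{\left(c,-183 \right)} - 38162 = 0 - 38162 = -38162$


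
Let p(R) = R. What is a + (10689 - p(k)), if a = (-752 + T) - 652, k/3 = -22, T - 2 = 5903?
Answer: 15256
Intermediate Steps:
T = 5905 (T = 2 + 5903 = 5905)
k = -66 (k = 3*(-22) = -66)
a = 4501 (a = (-752 + 5905) - 652 = 5153 - 652 = 4501)
a + (10689 - p(k)) = 4501 + (10689 - 1*(-66)) = 4501 + (10689 + 66) = 4501 + 10755 = 15256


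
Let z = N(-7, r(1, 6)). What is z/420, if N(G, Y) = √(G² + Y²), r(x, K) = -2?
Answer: √53/420 ≈ 0.017334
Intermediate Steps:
z = √53 (z = √((-7)² + (-2)²) = √(49 + 4) = √53 ≈ 7.2801)
z/420 = √53/420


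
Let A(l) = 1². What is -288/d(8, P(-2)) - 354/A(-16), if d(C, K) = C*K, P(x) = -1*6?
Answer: -348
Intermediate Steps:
A(l) = 1
P(x) = -6
-288/d(8, P(-2)) - 354/A(-16) = -288/(8*(-6)) - 354/1 = -288/(-48) - 354*1 = -288*(-1/48) - 354 = 6 - 354 = -348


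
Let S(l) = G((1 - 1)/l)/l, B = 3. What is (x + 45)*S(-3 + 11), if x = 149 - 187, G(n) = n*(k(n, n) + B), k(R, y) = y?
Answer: 0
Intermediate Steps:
G(n) = n*(3 + n) (G(n) = n*(n + 3) = n*(3 + n))
S(l) = 0 (S(l) = (((1 - 1)/l)*(3 + (1 - 1)/l))/l = ((0/l)*(3 + 0/l))/l = (0*(3 + 0))/l = (0*3)/l = 0/l = 0)
x = -38
(x + 45)*S(-3 + 11) = (-38 + 45)*0 = 7*0 = 0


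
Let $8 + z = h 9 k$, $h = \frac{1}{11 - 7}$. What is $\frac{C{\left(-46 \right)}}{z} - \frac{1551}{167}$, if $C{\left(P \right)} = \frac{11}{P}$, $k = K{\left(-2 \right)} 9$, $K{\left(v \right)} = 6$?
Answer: $- \frac{8099608}{871907} \approx -9.2895$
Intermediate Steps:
$k = 54$ ($k = 6 \cdot 9 = 54$)
$h = \frac{1}{4} \approx 0.25$
$z = \frac{227}{2}$ ($z = -8 + \frac{1}{4} \cdot 9 \cdot 54 = -8 + \frac{9}{4} \cdot 54 = -8 + \frac{243}{2} = \frac{227}{2} \approx 113.5$)
$\frac{C{\left(-46 \right)}}{z} - \frac{1551}{167} = \frac{11 \frac{1}{-46}}{\frac{227}{2}} - \frac{1551}{167} = 11 \left(- \frac{1}{46}\right) \frac{2}{227} - \frac{1551}{167} = \left(- \frac{11}{46}\right) \frac{2}{227} - \frac{1551}{167} = - \frac{11}{5221} - \frac{1551}{167} = - \frac{8099608}{871907}$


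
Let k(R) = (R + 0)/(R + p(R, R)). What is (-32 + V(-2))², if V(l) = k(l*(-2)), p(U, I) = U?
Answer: 3969/4 ≈ 992.25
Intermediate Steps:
k(R) = ½ (k(R) = (R + 0)/(R + R) = R/((2*R)) = R*(1/(2*R)) = ½)
V(l) = ½
(-32 + V(-2))² = (-32 + ½)² = (-63/2)² = 3969/4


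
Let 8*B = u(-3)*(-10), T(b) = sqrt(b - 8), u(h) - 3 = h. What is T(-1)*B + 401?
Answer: 401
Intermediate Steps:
u(h) = 3 + h
T(b) = sqrt(-8 + b)
B = 0 (B = ((3 - 3)*(-10))/8 = (0*(-10))/8 = (1/8)*0 = 0)
T(-1)*B + 401 = sqrt(-8 - 1)*0 + 401 = sqrt(-9)*0 + 401 = (3*I)*0 + 401 = 0 + 401 = 401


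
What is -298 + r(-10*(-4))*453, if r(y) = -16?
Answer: -7546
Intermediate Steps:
-298 + r(-10*(-4))*453 = -298 - 16*453 = -298 - 7248 = -7546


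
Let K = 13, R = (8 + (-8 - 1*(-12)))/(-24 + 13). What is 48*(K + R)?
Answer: 6288/11 ≈ 571.64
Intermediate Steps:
R = -12/11 (R = (8 + (-8 + 12))/(-11) = (8 + 4)*(-1/11) = 12*(-1/11) = -12/11 ≈ -1.0909)
48*(K + R) = 48*(13 - 12/11) = 48*(131/11) = 6288/11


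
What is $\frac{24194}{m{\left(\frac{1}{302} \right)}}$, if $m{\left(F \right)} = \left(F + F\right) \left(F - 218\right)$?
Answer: $- \frac{1103294788}{65835} \approx -16758.0$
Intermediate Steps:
$m{\left(F \right)} = 2 F \left(-218 + F\right)$
$\frac{24194}{m{\left(\frac{1}{302} \right)}} = \frac{24194}{2 \cdot \frac{1}{302} \left(-218 + \frac{1}{302}\right)} = \frac{24194}{2 \cdot \frac{1}{302} \left(- \frac{65835}{302}\right)} = \frac{24194}{- \frac{65835}{45602}} = 24194 \left(- \frac{45602}{65835}\right) = - \frac{1103294788}{65835}$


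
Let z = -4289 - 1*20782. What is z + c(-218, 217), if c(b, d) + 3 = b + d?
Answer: -25075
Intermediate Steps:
c(b, d) = -3 + b + d (c(b, d) = -3 + (b + d) = -3 + b + d)
z = -25071 (z = -4289 - 20782 = -25071)
z + c(-218, 217) = -25071 + (-3 - 218 + 217) = -25071 - 4 = -25075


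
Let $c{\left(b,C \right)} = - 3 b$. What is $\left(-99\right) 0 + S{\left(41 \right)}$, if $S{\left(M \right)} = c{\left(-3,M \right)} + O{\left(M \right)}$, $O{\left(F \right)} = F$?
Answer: $50$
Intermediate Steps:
$S{\left(M \right)} = 9 + M$ ($S{\left(M \right)} = \left(-3\right) \left(-3\right) + M = 9 + M$)
$\left(-99\right) 0 + S{\left(41 \right)} = \left(-99\right) 0 + \left(9 + 41\right) = 0 + 50 = 50$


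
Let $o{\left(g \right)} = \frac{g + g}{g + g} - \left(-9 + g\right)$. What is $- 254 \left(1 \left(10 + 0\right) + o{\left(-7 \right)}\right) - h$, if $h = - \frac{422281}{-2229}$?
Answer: $- \frac{15708763}{2229} \approx -7047.4$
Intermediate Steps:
$o{\left(g \right)} = 10 - g$ ($o{\left(g \right)} = \frac{2 g}{2 g} - \left(-9 + g\right) = 2 g \frac{1}{2 g} - \left(-9 + g\right) = 1 - \left(-9 + g\right) = 10 - g$)
$h = \frac{422281}{2229}$ ($h = \left(-422281\right) \left(- \frac{1}{2229}\right) = \frac{422281}{2229} \approx 189.45$)
$- 254 \left(1 \left(10 + 0\right) + o{\left(-7 \right)}\right) - h = - 254 \left(1 \left(10 + 0\right) + \left(10 - -7\right)\right) - \frac{422281}{2229} = - 254 \left(1 \cdot 10 + \left(10 + 7\right)\right) - \frac{422281}{2229} = - 254 \left(10 + 17\right) - \frac{422281}{2229} = \left(-254\right) 27 - \frac{422281}{2229} = -6858 - \frac{422281}{2229} = - \frac{15708763}{2229}$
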